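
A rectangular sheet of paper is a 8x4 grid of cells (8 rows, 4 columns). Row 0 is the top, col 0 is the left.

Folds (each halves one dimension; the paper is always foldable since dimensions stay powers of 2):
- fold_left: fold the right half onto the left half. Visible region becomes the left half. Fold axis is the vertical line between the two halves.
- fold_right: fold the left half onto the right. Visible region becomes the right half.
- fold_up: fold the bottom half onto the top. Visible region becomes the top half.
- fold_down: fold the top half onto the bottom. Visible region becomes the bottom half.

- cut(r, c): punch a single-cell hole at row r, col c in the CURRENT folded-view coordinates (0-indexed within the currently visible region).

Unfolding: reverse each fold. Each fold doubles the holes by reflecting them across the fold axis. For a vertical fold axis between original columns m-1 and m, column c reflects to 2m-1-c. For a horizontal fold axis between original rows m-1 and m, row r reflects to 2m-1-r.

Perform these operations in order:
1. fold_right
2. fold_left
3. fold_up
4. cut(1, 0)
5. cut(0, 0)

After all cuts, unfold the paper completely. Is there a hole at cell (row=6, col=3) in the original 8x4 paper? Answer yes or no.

Answer: yes

Derivation:
Op 1 fold_right: fold axis v@2; visible region now rows[0,8) x cols[2,4) = 8x2
Op 2 fold_left: fold axis v@3; visible region now rows[0,8) x cols[2,3) = 8x1
Op 3 fold_up: fold axis h@4; visible region now rows[0,4) x cols[2,3) = 4x1
Op 4 cut(1, 0): punch at orig (1,2); cuts so far [(1, 2)]; region rows[0,4) x cols[2,3) = 4x1
Op 5 cut(0, 0): punch at orig (0,2); cuts so far [(0, 2), (1, 2)]; region rows[0,4) x cols[2,3) = 4x1
Unfold 1 (reflect across h@4): 4 holes -> [(0, 2), (1, 2), (6, 2), (7, 2)]
Unfold 2 (reflect across v@3): 8 holes -> [(0, 2), (0, 3), (1, 2), (1, 3), (6, 2), (6, 3), (7, 2), (7, 3)]
Unfold 3 (reflect across v@2): 16 holes -> [(0, 0), (0, 1), (0, 2), (0, 3), (1, 0), (1, 1), (1, 2), (1, 3), (6, 0), (6, 1), (6, 2), (6, 3), (7, 0), (7, 1), (7, 2), (7, 3)]
Holes: [(0, 0), (0, 1), (0, 2), (0, 3), (1, 0), (1, 1), (1, 2), (1, 3), (6, 0), (6, 1), (6, 2), (6, 3), (7, 0), (7, 1), (7, 2), (7, 3)]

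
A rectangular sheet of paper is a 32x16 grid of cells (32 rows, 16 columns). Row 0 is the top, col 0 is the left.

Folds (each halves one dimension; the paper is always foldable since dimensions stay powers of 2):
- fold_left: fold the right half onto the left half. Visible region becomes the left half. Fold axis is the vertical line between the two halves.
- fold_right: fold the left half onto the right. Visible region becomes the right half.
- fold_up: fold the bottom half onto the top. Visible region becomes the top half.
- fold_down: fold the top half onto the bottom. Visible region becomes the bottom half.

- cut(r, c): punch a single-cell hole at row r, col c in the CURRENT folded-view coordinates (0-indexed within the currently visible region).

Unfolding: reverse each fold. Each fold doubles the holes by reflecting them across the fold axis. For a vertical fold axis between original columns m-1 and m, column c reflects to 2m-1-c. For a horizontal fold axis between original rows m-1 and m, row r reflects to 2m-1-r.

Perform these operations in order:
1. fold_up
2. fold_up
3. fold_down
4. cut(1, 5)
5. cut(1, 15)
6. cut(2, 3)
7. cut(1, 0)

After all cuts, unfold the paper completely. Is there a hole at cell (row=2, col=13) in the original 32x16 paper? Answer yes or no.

Answer: no

Derivation:
Op 1 fold_up: fold axis h@16; visible region now rows[0,16) x cols[0,16) = 16x16
Op 2 fold_up: fold axis h@8; visible region now rows[0,8) x cols[0,16) = 8x16
Op 3 fold_down: fold axis h@4; visible region now rows[4,8) x cols[0,16) = 4x16
Op 4 cut(1, 5): punch at orig (5,5); cuts so far [(5, 5)]; region rows[4,8) x cols[0,16) = 4x16
Op 5 cut(1, 15): punch at orig (5,15); cuts so far [(5, 5), (5, 15)]; region rows[4,8) x cols[0,16) = 4x16
Op 6 cut(2, 3): punch at orig (6,3); cuts so far [(5, 5), (5, 15), (6, 3)]; region rows[4,8) x cols[0,16) = 4x16
Op 7 cut(1, 0): punch at orig (5,0); cuts so far [(5, 0), (5, 5), (5, 15), (6, 3)]; region rows[4,8) x cols[0,16) = 4x16
Unfold 1 (reflect across h@4): 8 holes -> [(1, 3), (2, 0), (2, 5), (2, 15), (5, 0), (5, 5), (5, 15), (6, 3)]
Unfold 2 (reflect across h@8): 16 holes -> [(1, 3), (2, 0), (2, 5), (2, 15), (5, 0), (5, 5), (5, 15), (6, 3), (9, 3), (10, 0), (10, 5), (10, 15), (13, 0), (13, 5), (13, 15), (14, 3)]
Unfold 3 (reflect across h@16): 32 holes -> [(1, 3), (2, 0), (2, 5), (2, 15), (5, 0), (5, 5), (5, 15), (6, 3), (9, 3), (10, 0), (10, 5), (10, 15), (13, 0), (13, 5), (13, 15), (14, 3), (17, 3), (18, 0), (18, 5), (18, 15), (21, 0), (21, 5), (21, 15), (22, 3), (25, 3), (26, 0), (26, 5), (26, 15), (29, 0), (29, 5), (29, 15), (30, 3)]
Holes: [(1, 3), (2, 0), (2, 5), (2, 15), (5, 0), (5, 5), (5, 15), (6, 3), (9, 3), (10, 0), (10, 5), (10, 15), (13, 0), (13, 5), (13, 15), (14, 3), (17, 3), (18, 0), (18, 5), (18, 15), (21, 0), (21, 5), (21, 15), (22, 3), (25, 3), (26, 0), (26, 5), (26, 15), (29, 0), (29, 5), (29, 15), (30, 3)]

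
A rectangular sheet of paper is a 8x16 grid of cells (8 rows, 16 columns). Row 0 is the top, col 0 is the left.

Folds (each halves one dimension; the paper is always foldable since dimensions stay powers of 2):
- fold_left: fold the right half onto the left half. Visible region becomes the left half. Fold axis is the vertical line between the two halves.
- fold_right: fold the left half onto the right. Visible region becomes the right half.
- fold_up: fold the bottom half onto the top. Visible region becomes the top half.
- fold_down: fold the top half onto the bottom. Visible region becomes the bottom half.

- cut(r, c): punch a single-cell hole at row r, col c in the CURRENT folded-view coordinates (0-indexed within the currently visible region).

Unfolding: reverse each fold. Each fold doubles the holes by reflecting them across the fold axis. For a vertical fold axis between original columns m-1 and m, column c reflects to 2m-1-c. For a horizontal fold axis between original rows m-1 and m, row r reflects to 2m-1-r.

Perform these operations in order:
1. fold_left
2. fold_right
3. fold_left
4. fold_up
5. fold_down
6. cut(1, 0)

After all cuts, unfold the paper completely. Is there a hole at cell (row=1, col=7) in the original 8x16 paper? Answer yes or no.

Op 1 fold_left: fold axis v@8; visible region now rows[0,8) x cols[0,8) = 8x8
Op 2 fold_right: fold axis v@4; visible region now rows[0,8) x cols[4,8) = 8x4
Op 3 fold_left: fold axis v@6; visible region now rows[0,8) x cols[4,6) = 8x2
Op 4 fold_up: fold axis h@4; visible region now rows[0,4) x cols[4,6) = 4x2
Op 5 fold_down: fold axis h@2; visible region now rows[2,4) x cols[4,6) = 2x2
Op 6 cut(1, 0): punch at orig (3,4); cuts so far [(3, 4)]; region rows[2,4) x cols[4,6) = 2x2
Unfold 1 (reflect across h@2): 2 holes -> [(0, 4), (3, 4)]
Unfold 2 (reflect across h@4): 4 holes -> [(0, 4), (3, 4), (4, 4), (7, 4)]
Unfold 3 (reflect across v@6): 8 holes -> [(0, 4), (0, 7), (3, 4), (3, 7), (4, 4), (4, 7), (7, 4), (7, 7)]
Unfold 4 (reflect across v@4): 16 holes -> [(0, 0), (0, 3), (0, 4), (0, 7), (3, 0), (3, 3), (3, 4), (3, 7), (4, 0), (4, 3), (4, 4), (4, 7), (7, 0), (7, 3), (7, 4), (7, 7)]
Unfold 5 (reflect across v@8): 32 holes -> [(0, 0), (0, 3), (0, 4), (0, 7), (0, 8), (0, 11), (0, 12), (0, 15), (3, 0), (3, 3), (3, 4), (3, 7), (3, 8), (3, 11), (3, 12), (3, 15), (4, 0), (4, 3), (4, 4), (4, 7), (4, 8), (4, 11), (4, 12), (4, 15), (7, 0), (7, 3), (7, 4), (7, 7), (7, 8), (7, 11), (7, 12), (7, 15)]
Holes: [(0, 0), (0, 3), (0, 4), (0, 7), (0, 8), (0, 11), (0, 12), (0, 15), (3, 0), (3, 3), (3, 4), (3, 7), (3, 8), (3, 11), (3, 12), (3, 15), (4, 0), (4, 3), (4, 4), (4, 7), (4, 8), (4, 11), (4, 12), (4, 15), (7, 0), (7, 3), (7, 4), (7, 7), (7, 8), (7, 11), (7, 12), (7, 15)]

Answer: no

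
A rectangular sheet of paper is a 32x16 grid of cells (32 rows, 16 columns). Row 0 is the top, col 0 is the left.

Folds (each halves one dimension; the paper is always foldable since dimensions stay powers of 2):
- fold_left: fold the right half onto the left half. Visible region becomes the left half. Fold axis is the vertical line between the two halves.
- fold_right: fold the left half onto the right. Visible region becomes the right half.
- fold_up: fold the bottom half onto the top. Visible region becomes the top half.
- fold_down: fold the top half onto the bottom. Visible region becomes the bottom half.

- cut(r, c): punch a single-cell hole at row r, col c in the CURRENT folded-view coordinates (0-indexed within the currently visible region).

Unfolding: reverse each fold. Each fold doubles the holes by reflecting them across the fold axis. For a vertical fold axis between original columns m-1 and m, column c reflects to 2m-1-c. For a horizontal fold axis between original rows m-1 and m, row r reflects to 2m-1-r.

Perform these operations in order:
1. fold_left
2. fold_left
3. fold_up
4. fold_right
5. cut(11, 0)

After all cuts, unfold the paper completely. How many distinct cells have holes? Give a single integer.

Answer: 16

Derivation:
Op 1 fold_left: fold axis v@8; visible region now rows[0,32) x cols[0,8) = 32x8
Op 2 fold_left: fold axis v@4; visible region now rows[0,32) x cols[0,4) = 32x4
Op 3 fold_up: fold axis h@16; visible region now rows[0,16) x cols[0,4) = 16x4
Op 4 fold_right: fold axis v@2; visible region now rows[0,16) x cols[2,4) = 16x2
Op 5 cut(11, 0): punch at orig (11,2); cuts so far [(11, 2)]; region rows[0,16) x cols[2,4) = 16x2
Unfold 1 (reflect across v@2): 2 holes -> [(11, 1), (11, 2)]
Unfold 2 (reflect across h@16): 4 holes -> [(11, 1), (11, 2), (20, 1), (20, 2)]
Unfold 3 (reflect across v@4): 8 holes -> [(11, 1), (11, 2), (11, 5), (11, 6), (20, 1), (20, 2), (20, 5), (20, 6)]
Unfold 4 (reflect across v@8): 16 holes -> [(11, 1), (11, 2), (11, 5), (11, 6), (11, 9), (11, 10), (11, 13), (11, 14), (20, 1), (20, 2), (20, 5), (20, 6), (20, 9), (20, 10), (20, 13), (20, 14)]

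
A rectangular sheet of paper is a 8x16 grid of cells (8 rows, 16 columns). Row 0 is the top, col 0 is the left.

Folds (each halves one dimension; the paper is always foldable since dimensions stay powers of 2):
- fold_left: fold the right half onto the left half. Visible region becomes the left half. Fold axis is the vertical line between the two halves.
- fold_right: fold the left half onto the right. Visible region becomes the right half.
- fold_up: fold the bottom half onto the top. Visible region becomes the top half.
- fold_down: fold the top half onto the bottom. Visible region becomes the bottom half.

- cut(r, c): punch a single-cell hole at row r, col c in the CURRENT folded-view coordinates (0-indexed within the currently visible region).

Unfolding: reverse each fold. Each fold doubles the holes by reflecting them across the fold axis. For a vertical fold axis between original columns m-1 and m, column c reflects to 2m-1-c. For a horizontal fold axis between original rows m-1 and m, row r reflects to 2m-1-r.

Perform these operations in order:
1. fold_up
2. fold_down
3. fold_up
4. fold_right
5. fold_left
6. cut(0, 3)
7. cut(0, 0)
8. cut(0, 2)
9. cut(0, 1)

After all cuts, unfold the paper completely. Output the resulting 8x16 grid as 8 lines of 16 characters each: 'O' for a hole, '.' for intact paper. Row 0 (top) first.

Answer: OOOOOOOOOOOOOOOO
OOOOOOOOOOOOOOOO
OOOOOOOOOOOOOOOO
OOOOOOOOOOOOOOOO
OOOOOOOOOOOOOOOO
OOOOOOOOOOOOOOOO
OOOOOOOOOOOOOOOO
OOOOOOOOOOOOOOOO

Derivation:
Op 1 fold_up: fold axis h@4; visible region now rows[0,4) x cols[0,16) = 4x16
Op 2 fold_down: fold axis h@2; visible region now rows[2,4) x cols[0,16) = 2x16
Op 3 fold_up: fold axis h@3; visible region now rows[2,3) x cols[0,16) = 1x16
Op 4 fold_right: fold axis v@8; visible region now rows[2,3) x cols[8,16) = 1x8
Op 5 fold_left: fold axis v@12; visible region now rows[2,3) x cols[8,12) = 1x4
Op 6 cut(0, 3): punch at orig (2,11); cuts so far [(2, 11)]; region rows[2,3) x cols[8,12) = 1x4
Op 7 cut(0, 0): punch at orig (2,8); cuts so far [(2, 8), (2, 11)]; region rows[2,3) x cols[8,12) = 1x4
Op 8 cut(0, 2): punch at orig (2,10); cuts so far [(2, 8), (2, 10), (2, 11)]; region rows[2,3) x cols[8,12) = 1x4
Op 9 cut(0, 1): punch at orig (2,9); cuts so far [(2, 8), (2, 9), (2, 10), (2, 11)]; region rows[2,3) x cols[8,12) = 1x4
Unfold 1 (reflect across v@12): 8 holes -> [(2, 8), (2, 9), (2, 10), (2, 11), (2, 12), (2, 13), (2, 14), (2, 15)]
Unfold 2 (reflect across v@8): 16 holes -> [(2, 0), (2, 1), (2, 2), (2, 3), (2, 4), (2, 5), (2, 6), (2, 7), (2, 8), (2, 9), (2, 10), (2, 11), (2, 12), (2, 13), (2, 14), (2, 15)]
Unfold 3 (reflect across h@3): 32 holes -> [(2, 0), (2, 1), (2, 2), (2, 3), (2, 4), (2, 5), (2, 6), (2, 7), (2, 8), (2, 9), (2, 10), (2, 11), (2, 12), (2, 13), (2, 14), (2, 15), (3, 0), (3, 1), (3, 2), (3, 3), (3, 4), (3, 5), (3, 6), (3, 7), (3, 8), (3, 9), (3, 10), (3, 11), (3, 12), (3, 13), (3, 14), (3, 15)]
Unfold 4 (reflect across h@2): 64 holes -> [(0, 0), (0, 1), (0, 2), (0, 3), (0, 4), (0, 5), (0, 6), (0, 7), (0, 8), (0, 9), (0, 10), (0, 11), (0, 12), (0, 13), (0, 14), (0, 15), (1, 0), (1, 1), (1, 2), (1, 3), (1, 4), (1, 5), (1, 6), (1, 7), (1, 8), (1, 9), (1, 10), (1, 11), (1, 12), (1, 13), (1, 14), (1, 15), (2, 0), (2, 1), (2, 2), (2, 3), (2, 4), (2, 5), (2, 6), (2, 7), (2, 8), (2, 9), (2, 10), (2, 11), (2, 12), (2, 13), (2, 14), (2, 15), (3, 0), (3, 1), (3, 2), (3, 3), (3, 4), (3, 5), (3, 6), (3, 7), (3, 8), (3, 9), (3, 10), (3, 11), (3, 12), (3, 13), (3, 14), (3, 15)]
Unfold 5 (reflect across h@4): 128 holes -> [(0, 0), (0, 1), (0, 2), (0, 3), (0, 4), (0, 5), (0, 6), (0, 7), (0, 8), (0, 9), (0, 10), (0, 11), (0, 12), (0, 13), (0, 14), (0, 15), (1, 0), (1, 1), (1, 2), (1, 3), (1, 4), (1, 5), (1, 6), (1, 7), (1, 8), (1, 9), (1, 10), (1, 11), (1, 12), (1, 13), (1, 14), (1, 15), (2, 0), (2, 1), (2, 2), (2, 3), (2, 4), (2, 5), (2, 6), (2, 7), (2, 8), (2, 9), (2, 10), (2, 11), (2, 12), (2, 13), (2, 14), (2, 15), (3, 0), (3, 1), (3, 2), (3, 3), (3, 4), (3, 5), (3, 6), (3, 7), (3, 8), (3, 9), (3, 10), (3, 11), (3, 12), (3, 13), (3, 14), (3, 15), (4, 0), (4, 1), (4, 2), (4, 3), (4, 4), (4, 5), (4, 6), (4, 7), (4, 8), (4, 9), (4, 10), (4, 11), (4, 12), (4, 13), (4, 14), (4, 15), (5, 0), (5, 1), (5, 2), (5, 3), (5, 4), (5, 5), (5, 6), (5, 7), (5, 8), (5, 9), (5, 10), (5, 11), (5, 12), (5, 13), (5, 14), (5, 15), (6, 0), (6, 1), (6, 2), (6, 3), (6, 4), (6, 5), (6, 6), (6, 7), (6, 8), (6, 9), (6, 10), (6, 11), (6, 12), (6, 13), (6, 14), (6, 15), (7, 0), (7, 1), (7, 2), (7, 3), (7, 4), (7, 5), (7, 6), (7, 7), (7, 8), (7, 9), (7, 10), (7, 11), (7, 12), (7, 13), (7, 14), (7, 15)]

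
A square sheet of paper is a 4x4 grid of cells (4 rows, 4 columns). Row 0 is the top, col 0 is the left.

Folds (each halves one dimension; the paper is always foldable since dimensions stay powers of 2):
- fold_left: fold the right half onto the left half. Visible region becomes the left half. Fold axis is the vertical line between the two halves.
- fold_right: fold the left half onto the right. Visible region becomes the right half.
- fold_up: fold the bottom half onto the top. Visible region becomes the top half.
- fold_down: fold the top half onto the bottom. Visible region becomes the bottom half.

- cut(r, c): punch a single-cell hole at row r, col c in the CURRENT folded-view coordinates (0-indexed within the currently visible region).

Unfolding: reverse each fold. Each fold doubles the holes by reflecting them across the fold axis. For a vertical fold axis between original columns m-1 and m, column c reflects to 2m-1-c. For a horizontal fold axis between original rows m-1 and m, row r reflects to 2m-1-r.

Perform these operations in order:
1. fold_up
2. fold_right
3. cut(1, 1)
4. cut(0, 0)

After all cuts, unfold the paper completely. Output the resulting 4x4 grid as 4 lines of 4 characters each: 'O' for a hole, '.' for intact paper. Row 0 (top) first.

Op 1 fold_up: fold axis h@2; visible region now rows[0,2) x cols[0,4) = 2x4
Op 2 fold_right: fold axis v@2; visible region now rows[0,2) x cols[2,4) = 2x2
Op 3 cut(1, 1): punch at orig (1,3); cuts so far [(1, 3)]; region rows[0,2) x cols[2,4) = 2x2
Op 4 cut(0, 0): punch at orig (0,2); cuts so far [(0, 2), (1, 3)]; region rows[0,2) x cols[2,4) = 2x2
Unfold 1 (reflect across v@2): 4 holes -> [(0, 1), (0, 2), (1, 0), (1, 3)]
Unfold 2 (reflect across h@2): 8 holes -> [(0, 1), (0, 2), (1, 0), (1, 3), (2, 0), (2, 3), (3, 1), (3, 2)]

Answer: .OO.
O..O
O..O
.OO.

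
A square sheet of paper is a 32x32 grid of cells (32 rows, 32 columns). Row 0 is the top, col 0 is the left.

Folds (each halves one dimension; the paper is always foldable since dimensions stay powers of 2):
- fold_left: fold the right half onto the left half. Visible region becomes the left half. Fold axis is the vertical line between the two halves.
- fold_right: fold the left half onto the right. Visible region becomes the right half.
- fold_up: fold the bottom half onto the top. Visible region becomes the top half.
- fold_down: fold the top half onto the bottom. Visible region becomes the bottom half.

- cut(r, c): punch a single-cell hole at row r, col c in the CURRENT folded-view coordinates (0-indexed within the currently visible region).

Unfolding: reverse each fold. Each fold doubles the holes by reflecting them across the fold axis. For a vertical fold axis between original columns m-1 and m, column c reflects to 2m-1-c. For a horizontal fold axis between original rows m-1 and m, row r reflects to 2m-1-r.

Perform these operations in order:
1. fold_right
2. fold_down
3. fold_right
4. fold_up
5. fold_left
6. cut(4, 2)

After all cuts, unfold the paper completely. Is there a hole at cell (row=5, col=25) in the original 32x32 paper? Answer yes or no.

Answer: no

Derivation:
Op 1 fold_right: fold axis v@16; visible region now rows[0,32) x cols[16,32) = 32x16
Op 2 fold_down: fold axis h@16; visible region now rows[16,32) x cols[16,32) = 16x16
Op 3 fold_right: fold axis v@24; visible region now rows[16,32) x cols[24,32) = 16x8
Op 4 fold_up: fold axis h@24; visible region now rows[16,24) x cols[24,32) = 8x8
Op 5 fold_left: fold axis v@28; visible region now rows[16,24) x cols[24,28) = 8x4
Op 6 cut(4, 2): punch at orig (20,26); cuts so far [(20, 26)]; region rows[16,24) x cols[24,28) = 8x4
Unfold 1 (reflect across v@28): 2 holes -> [(20, 26), (20, 29)]
Unfold 2 (reflect across h@24): 4 holes -> [(20, 26), (20, 29), (27, 26), (27, 29)]
Unfold 3 (reflect across v@24): 8 holes -> [(20, 18), (20, 21), (20, 26), (20, 29), (27, 18), (27, 21), (27, 26), (27, 29)]
Unfold 4 (reflect across h@16): 16 holes -> [(4, 18), (4, 21), (4, 26), (4, 29), (11, 18), (11, 21), (11, 26), (11, 29), (20, 18), (20, 21), (20, 26), (20, 29), (27, 18), (27, 21), (27, 26), (27, 29)]
Unfold 5 (reflect across v@16): 32 holes -> [(4, 2), (4, 5), (4, 10), (4, 13), (4, 18), (4, 21), (4, 26), (4, 29), (11, 2), (11, 5), (11, 10), (11, 13), (11, 18), (11, 21), (11, 26), (11, 29), (20, 2), (20, 5), (20, 10), (20, 13), (20, 18), (20, 21), (20, 26), (20, 29), (27, 2), (27, 5), (27, 10), (27, 13), (27, 18), (27, 21), (27, 26), (27, 29)]
Holes: [(4, 2), (4, 5), (4, 10), (4, 13), (4, 18), (4, 21), (4, 26), (4, 29), (11, 2), (11, 5), (11, 10), (11, 13), (11, 18), (11, 21), (11, 26), (11, 29), (20, 2), (20, 5), (20, 10), (20, 13), (20, 18), (20, 21), (20, 26), (20, 29), (27, 2), (27, 5), (27, 10), (27, 13), (27, 18), (27, 21), (27, 26), (27, 29)]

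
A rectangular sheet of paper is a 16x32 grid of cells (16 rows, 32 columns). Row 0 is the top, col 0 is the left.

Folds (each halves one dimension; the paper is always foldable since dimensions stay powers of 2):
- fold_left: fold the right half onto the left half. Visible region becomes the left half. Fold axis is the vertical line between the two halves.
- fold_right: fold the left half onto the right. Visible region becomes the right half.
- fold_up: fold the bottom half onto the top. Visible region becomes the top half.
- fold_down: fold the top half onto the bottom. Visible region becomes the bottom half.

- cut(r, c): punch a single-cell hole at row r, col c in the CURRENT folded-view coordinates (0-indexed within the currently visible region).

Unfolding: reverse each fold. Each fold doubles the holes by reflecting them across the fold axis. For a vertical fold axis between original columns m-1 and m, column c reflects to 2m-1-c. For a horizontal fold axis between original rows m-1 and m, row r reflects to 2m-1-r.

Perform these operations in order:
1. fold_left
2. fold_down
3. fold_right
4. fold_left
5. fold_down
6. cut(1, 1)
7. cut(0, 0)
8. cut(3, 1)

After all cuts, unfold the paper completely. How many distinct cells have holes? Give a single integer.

Answer: 96

Derivation:
Op 1 fold_left: fold axis v@16; visible region now rows[0,16) x cols[0,16) = 16x16
Op 2 fold_down: fold axis h@8; visible region now rows[8,16) x cols[0,16) = 8x16
Op 3 fold_right: fold axis v@8; visible region now rows[8,16) x cols[8,16) = 8x8
Op 4 fold_left: fold axis v@12; visible region now rows[8,16) x cols[8,12) = 8x4
Op 5 fold_down: fold axis h@12; visible region now rows[12,16) x cols[8,12) = 4x4
Op 6 cut(1, 1): punch at orig (13,9); cuts so far [(13, 9)]; region rows[12,16) x cols[8,12) = 4x4
Op 7 cut(0, 0): punch at orig (12,8); cuts so far [(12, 8), (13, 9)]; region rows[12,16) x cols[8,12) = 4x4
Op 8 cut(3, 1): punch at orig (15,9); cuts so far [(12, 8), (13, 9), (15, 9)]; region rows[12,16) x cols[8,12) = 4x4
Unfold 1 (reflect across h@12): 6 holes -> [(8, 9), (10, 9), (11, 8), (12, 8), (13, 9), (15, 9)]
Unfold 2 (reflect across v@12): 12 holes -> [(8, 9), (8, 14), (10, 9), (10, 14), (11, 8), (11, 15), (12, 8), (12, 15), (13, 9), (13, 14), (15, 9), (15, 14)]
Unfold 3 (reflect across v@8): 24 holes -> [(8, 1), (8, 6), (8, 9), (8, 14), (10, 1), (10, 6), (10, 9), (10, 14), (11, 0), (11, 7), (11, 8), (11, 15), (12, 0), (12, 7), (12, 8), (12, 15), (13, 1), (13, 6), (13, 9), (13, 14), (15, 1), (15, 6), (15, 9), (15, 14)]
Unfold 4 (reflect across h@8): 48 holes -> [(0, 1), (0, 6), (0, 9), (0, 14), (2, 1), (2, 6), (2, 9), (2, 14), (3, 0), (3, 7), (3, 8), (3, 15), (4, 0), (4, 7), (4, 8), (4, 15), (5, 1), (5, 6), (5, 9), (5, 14), (7, 1), (7, 6), (7, 9), (7, 14), (8, 1), (8, 6), (8, 9), (8, 14), (10, 1), (10, 6), (10, 9), (10, 14), (11, 0), (11, 7), (11, 8), (11, 15), (12, 0), (12, 7), (12, 8), (12, 15), (13, 1), (13, 6), (13, 9), (13, 14), (15, 1), (15, 6), (15, 9), (15, 14)]
Unfold 5 (reflect across v@16): 96 holes -> [(0, 1), (0, 6), (0, 9), (0, 14), (0, 17), (0, 22), (0, 25), (0, 30), (2, 1), (2, 6), (2, 9), (2, 14), (2, 17), (2, 22), (2, 25), (2, 30), (3, 0), (3, 7), (3, 8), (3, 15), (3, 16), (3, 23), (3, 24), (3, 31), (4, 0), (4, 7), (4, 8), (4, 15), (4, 16), (4, 23), (4, 24), (4, 31), (5, 1), (5, 6), (5, 9), (5, 14), (5, 17), (5, 22), (5, 25), (5, 30), (7, 1), (7, 6), (7, 9), (7, 14), (7, 17), (7, 22), (7, 25), (7, 30), (8, 1), (8, 6), (8, 9), (8, 14), (8, 17), (8, 22), (8, 25), (8, 30), (10, 1), (10, 6), (10, 9), (10, 14), (10, 17), (10, 22), (10, 25), (10, 30), (11, 0), (11, 7), (11, 8), (11, 15), (11, 16), (11, 23), (11, 24), (11, 31), (12, 0), (12, 7), (12, 8), (12, 15), (12, 16), (12, 23), (12, 24), (12, 31), (13, 1), (13, 6), (13, 9), (13, 14), (13, 17), (13, 22), (13, 25), (13, 30), (15, 1), (15, 6), (15, 9), (15, 14), (15, 17), (15, 22), (15, 25), (15, 30)]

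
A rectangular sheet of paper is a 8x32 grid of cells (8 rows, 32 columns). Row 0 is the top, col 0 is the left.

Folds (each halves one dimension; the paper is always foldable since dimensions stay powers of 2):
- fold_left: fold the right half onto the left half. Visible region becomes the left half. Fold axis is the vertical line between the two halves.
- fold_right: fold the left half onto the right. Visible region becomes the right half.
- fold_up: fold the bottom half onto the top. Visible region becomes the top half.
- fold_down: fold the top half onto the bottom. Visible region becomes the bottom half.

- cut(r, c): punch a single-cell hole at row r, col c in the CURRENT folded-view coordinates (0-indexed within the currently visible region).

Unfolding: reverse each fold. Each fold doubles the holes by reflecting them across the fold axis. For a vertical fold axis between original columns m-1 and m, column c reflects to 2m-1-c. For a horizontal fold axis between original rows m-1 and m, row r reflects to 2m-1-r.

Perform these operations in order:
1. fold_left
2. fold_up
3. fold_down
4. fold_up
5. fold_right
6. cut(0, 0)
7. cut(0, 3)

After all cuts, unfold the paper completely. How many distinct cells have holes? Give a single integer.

Answer: 64

Derivation:
Op 1 fold_left: fold axis v@16; visible region now rows[0,8) x cols[0,16) = 8x16
Op 2 fold_up: fold axis h@4; visible region now rows[0,4) x cols[0,16) = 4x16
Op 3 fold_down: fold axis h@2; visible region now rows[2,4) x cols[0,16) = 2x16
Op 4 fold_up: fold axis h@3; visible region now rows[2,3) x cols[0,16) = 1x16
Op 5 fold_right: fold axis v@8; visible region now rows[2,3) x cols[8,16) = 1x8
Op 6 cut(0, 0): punch at orig (2,8); cuts so far [(2, 8)]; region rows[2,3) x cols[8,16) = 1x8
Op 7 cut(0, 3): punch at orig (2,11); cuts so far [(2, 8), (2, 11)]; region rows[2,3) x cols[8,16) = 1x8
Unfold 1 (reflect across v@8): 4 holes -> [(2, 4), (2, 7), (2, 8), (2, 11)]
Unfold 2 (reflect across h@3): 8 holes -> [(2, 4), (2, 7), (2, 8), (2, 11), (3, 4), (3, 7), (3, 8), (3, 11)]
Unfold 3 (reflect across h@2): 16 holes -> [(0, 4), (0, 7), (0, 8), (0, 11), (1, 4), (1, 7), (1, 8), (1, 11), (2, 4), (2, 7), (2, 8), (2, 11), (3, 4), (3, 7), (3, 8), (3, 11)]
Unfold 4 (reflect across h@4): 32 holes -> [(0, 4), (0, 7), (0, 8), (0, 11), (1, 4), (1, 7), (1, 8), (1, 11), (2, 4), (2, 7), (2, 8), (2, 11), (3, 4), (3, 7), (3, 8), (3, 11), (4, 4), (4, 7), (4, 8), (4, 11), (5, 4), (5, 7), (5, 8), (5, 11), (6, 4), (6, 7), (6, 8), (6, 11), (7, 4), (7, 7), (7, 8), (7, 11)]
Unfold 5 (reflect across v@16): 64 holes -> [(0, 4), (0, 7), (0, 8), (0, 11), (0, 20), (0, 23), (0, 24), (0, 27), (1, 4), (1, 7), (1, 8), (1, 11), (1, 20), (1, 23), (1, 24), (1, 27), (2, 4), (2, 7), (2, 8), (2, 11), (2, 20), (2, 23), (2, 24), (2, 27), (3, 4), (3, 7), (3, 8), (3, 11), (3, 20), (3, 23), (3, 24), (3, 27), (4, 4), (4, 7), (4, 8), (4, 11), (4, 20), (4, 23), (4, 24), (4, 27), (5, 4), (5, 7), (5, 8), (5, 11), (5, 20), (5, 23), (5, 24), (5, 27), (6, 4), (6, 7), (6, 8), (6, 11), (6, 20), (6, 23), (6, 24), (6, 27), (7, 4), (7, 7), (7, 8), (7, 11), (7, 20), (7, 23), (7, 24), (7, 27)]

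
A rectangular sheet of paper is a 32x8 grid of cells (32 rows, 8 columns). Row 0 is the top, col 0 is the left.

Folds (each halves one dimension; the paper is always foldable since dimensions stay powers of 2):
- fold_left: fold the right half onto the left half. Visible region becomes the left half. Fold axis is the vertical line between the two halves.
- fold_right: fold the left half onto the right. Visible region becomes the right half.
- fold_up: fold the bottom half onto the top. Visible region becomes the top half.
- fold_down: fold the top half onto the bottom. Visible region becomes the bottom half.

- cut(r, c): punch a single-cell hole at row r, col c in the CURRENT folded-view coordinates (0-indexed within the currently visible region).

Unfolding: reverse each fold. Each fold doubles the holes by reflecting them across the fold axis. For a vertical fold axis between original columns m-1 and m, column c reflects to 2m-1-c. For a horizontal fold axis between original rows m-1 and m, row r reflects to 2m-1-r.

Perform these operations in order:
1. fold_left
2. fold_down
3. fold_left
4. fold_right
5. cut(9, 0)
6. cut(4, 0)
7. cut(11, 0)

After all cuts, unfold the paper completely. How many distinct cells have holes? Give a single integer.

Answer: 48

Derivation:
Op 1 fold_left: fold axis v@4; visible region now rows[0,32) x cols[0,4) = 32x4
Op 2 fold_down: fold axis h@16; visible region now rows[16,32) x cols[0,4) = 16x4
Op 3 fold_left: fold axis v@2; visible region now rows[16,32) x cols[0,2) = 16x2
Op 4 fold_right: fold axis v@1; visible region now rows[16,32) x cols[1,2) = 16x1
Op 5 cut(9, 0): punch at orig (25,1); cuts so far [(25, 1)]; region rows[16,32) x cols[1,2) = 16x1
Op 6 cut(4, 0): punch at orig (20,1); cuts so far [(20, 1), (25, 1)]; region rows[16,32) x cols[1,2) = 16x1
Op 7 cut(11, 0): punch at orig (27,1); cuts so far [(20, 1), (25, 1), (27, 1)]; region rows[16,32) x cols[1,2) = 16x1
Unfold 1 (reflect across v@1): 6 holes -> [(20, 0), (20, 1), (25, 0), (25, 1), (27, 0), (27, 1)]
Unfold 2 (reflect across v@2): 12 holes -> [(20, 0), (20, 1), (20, 2), (20, 3), (25, 0), (25, 1), (25, 2), (25, 3), (27, 0), (27, 1), (27, 2), (27, 3)]
Unfold 3 (reflect across h@16): 24 holes -> [(4, 0), (4, 1), (4, 2), (4, 3), (6, 0), (6, 1), (6, 2), (6, 3), (11, 0), (11, 1), (11, 2), (11, 3), (20, 0), (20, 1), (20, 2), (20, 3), (25, 0), (25, 1), (25, 2), (25, 3), (27, 0), (27, 1), (27, 2), (27, 3)]
Unfold 4 (reflect across v@4): 48 holes -> [(4, 0), (4, 1), (4, 2), (4, 3), (4, 4), (4, 5), (4, 6), (4, 7), (6, 0), (6, 1), (6, 2), (6, 3), (6, 4), (6, 5), (6, 6), (6, 7), (11, 0), (11, 1), (11, 2), (11, 3), (11, 4), (11, 5), (11, 6), (11, 7), (20, 0), (20, 1), (20, 2), (20, 3), (20, 4), (20, 5), (20, 6), (20, 7), (25, 0), (25, 1), (25, 2), (25, 3), (25, 4), (25, 5), (25, 6), (25, 7), (27, 0), (27, 1), (27, 2), (27, 3), (27, 4), (27, 5), (27, 6), (27, 7)]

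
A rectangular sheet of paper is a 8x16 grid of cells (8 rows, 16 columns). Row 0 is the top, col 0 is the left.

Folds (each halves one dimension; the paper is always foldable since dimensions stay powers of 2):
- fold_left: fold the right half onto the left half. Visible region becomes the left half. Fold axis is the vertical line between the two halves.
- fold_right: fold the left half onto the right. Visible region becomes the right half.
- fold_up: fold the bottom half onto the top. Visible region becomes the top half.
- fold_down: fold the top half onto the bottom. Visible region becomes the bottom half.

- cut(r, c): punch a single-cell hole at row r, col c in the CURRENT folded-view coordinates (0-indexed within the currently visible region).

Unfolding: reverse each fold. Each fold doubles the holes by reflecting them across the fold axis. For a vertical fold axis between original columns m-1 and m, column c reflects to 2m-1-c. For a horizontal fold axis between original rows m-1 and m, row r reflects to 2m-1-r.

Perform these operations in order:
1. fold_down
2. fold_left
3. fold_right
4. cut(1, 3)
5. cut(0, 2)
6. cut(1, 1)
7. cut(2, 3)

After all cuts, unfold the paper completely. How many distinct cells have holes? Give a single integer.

Answer: 32

Derivation:
Op 1 fold_down: fold axis h@4; visible region now rows[4,8) x cols[0,16) = 4x16
Op 2 fold_left: fold axis v@8; visible region now rows[4,8) x cols[0,8) = 4x8
Op 3 fold_right: fold axis v@4; visible region now rows[4,8) x cols[4,8) = 4x4
Op 4 cut(1, 3): punch at orig (5,7); cuts so far [(5, 7)]; region rows[4,8) x cols[4,8) = 4x4
Op 5 cut(0, 2): punch at orig (4,6); cuts so far [(4, 6), (5, 7)]; region rows[4,8) x cols[4,8) = 4x4
Op 6 cut(1, 1): punch at orig (5,5); cuts so far [(4, 6), (5, 5), (5, 7)]; region rows[4,8) x cols[4,8) = 4x4
Op 7 cut(2, 3): punch at orig (6,7); cuts so far [(4, 6), (5, 5), (5, 7), (6, 7)]; region rows[4,8) x cols[4,8) = 4x4
Unfold 1 (reflect across v@4): 8 holes -> [(4, 1), (4, 6), (5, 0), (5, 2), (5, 5), (5, 7), (6, 0), (6, 7)]
Unfold 2 (reflect across v@8): 16 holes -> [(4, 1), (4, 6), (4, 9), (4, 14), (5, 0), (5, 2), (5, 5), (5, 7), (5, 8), (5, 10), (5, 13), (5, 15), (6, 0), (6, 7), (6, 8), (6, 15)]
Unfold 3 (reflect across h@4): 32 holes -> [(1, 0), (1, 7), (1, 8), (1, 15), (2, 0), (2, 2), (2, 5), (2, 7), (2, 8), (2, 10), (2, 13), (2, 15), (3, 1), (3, 6), (3, 9), (3, 14), (4, 1), (4, 6), (4, 9), (4, 14), (5, 0), (5, 2), (5, 5), (5, 7), (5, 8), (5, 10), (5, 13), (5, 15), (6, 0), (6, 7), (6, 8), (6, 15)]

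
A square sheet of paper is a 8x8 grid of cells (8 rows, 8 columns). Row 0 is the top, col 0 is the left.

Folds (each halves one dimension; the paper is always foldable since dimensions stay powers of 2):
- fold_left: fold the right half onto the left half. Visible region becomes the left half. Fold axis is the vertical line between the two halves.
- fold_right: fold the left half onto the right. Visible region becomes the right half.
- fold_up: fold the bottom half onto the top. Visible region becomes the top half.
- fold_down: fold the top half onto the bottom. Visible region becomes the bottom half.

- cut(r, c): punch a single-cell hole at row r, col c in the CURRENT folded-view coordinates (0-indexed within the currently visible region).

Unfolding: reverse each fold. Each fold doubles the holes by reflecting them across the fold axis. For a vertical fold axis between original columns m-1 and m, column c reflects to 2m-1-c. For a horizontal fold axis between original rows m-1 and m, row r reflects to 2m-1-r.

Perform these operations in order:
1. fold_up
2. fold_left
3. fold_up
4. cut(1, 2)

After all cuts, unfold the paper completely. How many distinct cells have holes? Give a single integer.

Answer: 8

Derivation:
Op 1 fold_up: fold axis h@4; visible region now rows[0,4) x cols[0,8) = 4x8
Op 2 fold_left: fold axis v@4; visible region now rows[0,4) x cols[0,4) = 4x4
Op 3 fold_up: fold axis h@2; visible region now rows[0,2) x cols[0,4) = 2x4
Op 4 cut(1, 2): punch at orig (1,2); cuts so far [(1, 2)]; region rows[0,2) x cols[0,4) = 2x4
Unfold 1 (reflect across h@2): 2 holes -> [(1, 2), (2, 2)]
Unfold 2 (reflect across v@4): 4 holes -> [(1, 2), (1, 5), (2, 2), (2, 5)]
Unfold 3 (reflect across h@4): 8 holes -> [(1, 2), (1, 5), (2, 2), (2, 5), (5, 2), (5, 5), (6, 2), (6, 5)]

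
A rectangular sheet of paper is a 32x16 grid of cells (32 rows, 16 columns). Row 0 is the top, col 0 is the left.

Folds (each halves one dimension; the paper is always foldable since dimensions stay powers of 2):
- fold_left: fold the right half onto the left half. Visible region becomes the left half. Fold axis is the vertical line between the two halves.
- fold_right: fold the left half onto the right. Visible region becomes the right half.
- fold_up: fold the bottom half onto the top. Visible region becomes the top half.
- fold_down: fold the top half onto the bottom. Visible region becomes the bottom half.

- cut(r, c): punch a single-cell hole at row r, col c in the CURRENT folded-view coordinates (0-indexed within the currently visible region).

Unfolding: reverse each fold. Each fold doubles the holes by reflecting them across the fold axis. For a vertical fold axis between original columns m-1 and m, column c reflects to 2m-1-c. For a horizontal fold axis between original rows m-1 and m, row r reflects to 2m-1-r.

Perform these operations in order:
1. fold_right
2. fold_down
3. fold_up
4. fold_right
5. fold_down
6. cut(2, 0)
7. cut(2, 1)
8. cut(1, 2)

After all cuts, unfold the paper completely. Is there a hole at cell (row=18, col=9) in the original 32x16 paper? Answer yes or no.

Op 1 fold_right: fold axis v@8; visible region now rows[0,32) x cols[8,16) = 32x8
Op 2 fold_down: fold axis h@16; visible region now rows[16,32) x cols[8,16) = 16x8
Op 3 fold_up: fold axis h@24; visible region now rows[16,24) x cols[8,16) = 8x8
Op 4 fold_right: fold axis v@12; visible region now rows[16,24) x cols[12,16) = 8x4
Op 5 fold_down: fold axis h@20; visible region now rows[20,24) x cols[12,16) = 4x4
Op 6 cut(2, 0): punch at orig (22,12); cuts so far [(22, 12)]; region rows[20,24) x cols[12,16) = 4x4
Op 7 cut(2, 1): punch at orig (22,13); cuts so far [(22, 12), (22, 13)]; region rows[20,24) x cols[12,16) = 4x4
Op 8 cut(1, 2): punch at orig (21,14); cuts so far [(21, 14), (22, 12), (22, 13)]; region rows[20,24) x cols[12,16) = 4x4
Unfold 1 (reflect across h@20): 6 holes -> [(17, 12), (17, 13), (18, 14), (21, 14), (22, 12), (22, 13)]
Unfold 2 (reflect across v@12): 12 holes -> [(17, 10), (17, 11), (17, 12), (17, 13), (18, 9), (18, 14), (21, 9), (21, 14), (22, 10), (22, 11), (22, 12), (22, 13)]
Unfold 3 (reflect across h@24): 24 holes -> [(17, 10), (17, 11), (17, 12), (17, 13), (18, 9), (18, 14), (21, 9), (21, 14), (22, 10), (22, 11), (22, 12), (22, 13), (25, 10), (25, 11), (25, 12), (25, 13), (26, 9), (26, 14), (29, 9), (29, 14), (30, 10), (30, 11), (30, 12), (30, 13)]
Unfold 4 (reflect across h@16): 48 holes -> [(1, 10), (1, 11), (1, 12), (1, 13), (2, 9), (2, 14), (5, 9), (5, 14), (6, 10), (6, 11), (6, 12), (6, 13), (9, 10), (9, 11), (9, 12), (9, 13), (10, 9), (10, 14), (13, 9), (13, 14), (14, 10), (14, 11), (14, 12), (14, 13), (17, 10), (17, 11), (17, 12), (17, 13), (18, 9), (18, 14), (21, 9), (21, 14), (22, 10), (22, 11), (22, 12), (22, 13), (25, 10), (25, 11), (25, 12), (25, 13), (26, 9), (26, 14), (29, 9), (29, 14), (30, 10), (30, 11), (30, 12), (30, 13)]
Unfold 5 (reflect across v@8): 96 holes -> [(1, 2), (1, 3), (1, 4), (1, 5), (1, 10), (1, 11), (1, 12), (1, 13), (2, 1), (2, 6), (2, 9), (2, 14), (5, 1), (5, 6), (5, 9), (5, 14), (6, 2), (6, 3), (6, 4), (6, 5), (6, 10), (6, 11), (6, 12), (6, 13), (9, 2), (9, 3), (9, 4), (9, 5), (9, 10), (9, 11), (9, 12), (9, 13), (10, 1), (10, 6), (10, 9), (10, 14), (13, 1), (13, 6), (13, 9), (13, 14), (14, 2), (14, 3), (14, 4), (14, 5), (14, 10), (14, 11), (14, 12), (14, 13), (17, 2), (17, 3), (17, 4), (17, 5), (17, 10), (17, 11), (17, 12), (17, 13), (18, 1), (18, 6), (18, 9), (18, 14), (21, 1), (21, 6), (21, 9), (21, 14), (22, 2), (22, 3), (22, 4), (22, 5), (22, 10), (22, 11), (22, 12), (22, 13), (25, 2), (25, 3), (25, 4), (25, 5), (25, 10), (25, 11), (25, 12), (25, 13), (26, 1), (26, 6), (26, 9), (26, 14), (29, 1), (29, 6), (29, 9), (29, 14), (30, 2), (30, 3), (30, 4), (30, 5), (30, 10), (30, 11), (30, 12), (30, 13)]
Holes: [(1, 2), (1, 3), (1, 4), (1, 5), (1, 10), (1, 11), (1, 12), (1, 13), (2, 1), (2, 6), (2, 9), (2, 14), (5, 1), (5, 6), (5, 9), (5, 14), (6, 2), (6, 3), (6, 4), (6, 5), (6, 10), (6, 11), (6, 12), (6, 13), (9, 2), (9, 3), (9, 4), (9, 5), (9, 10), (9, 11), (9, 12), (9, 13), (10, 1), (10, 6), (10, 9), (10, 14), (13, 1), (13, 6), (13, 9), (13, 14), (14, 2), (14, 3), (14, 4), (14, 5), (14, 10), (14, 11), (14, 12), (14, 13), (17, 2), (17, 3), (17, 4), (17, 5), (17, 10), (17, 11), (17, 12), (17, 13), (18, 1), (18, 6), (18, 9), (18, 14), (21, 1), (21, 6), (21, 9), (21, 14), (22, 2), (22, 3), (22, 4), (22, 5), (22, 10), (22, 11), (22, 12), (22, 13), (25, 2), (25, 3), (25, 4), (25, 5), (25, 10), (25, 11), (25, 12), (25, 13), (26, 1), (26, 6), (26, 9), (26, 14), (29, 1), (29, 6), (29, 9), (29, 14), (30, 2), (30, 3), (30, 4), (30, 5), (30, 10), (30, 11), (30, 12), (30, 13)]

Answer: yes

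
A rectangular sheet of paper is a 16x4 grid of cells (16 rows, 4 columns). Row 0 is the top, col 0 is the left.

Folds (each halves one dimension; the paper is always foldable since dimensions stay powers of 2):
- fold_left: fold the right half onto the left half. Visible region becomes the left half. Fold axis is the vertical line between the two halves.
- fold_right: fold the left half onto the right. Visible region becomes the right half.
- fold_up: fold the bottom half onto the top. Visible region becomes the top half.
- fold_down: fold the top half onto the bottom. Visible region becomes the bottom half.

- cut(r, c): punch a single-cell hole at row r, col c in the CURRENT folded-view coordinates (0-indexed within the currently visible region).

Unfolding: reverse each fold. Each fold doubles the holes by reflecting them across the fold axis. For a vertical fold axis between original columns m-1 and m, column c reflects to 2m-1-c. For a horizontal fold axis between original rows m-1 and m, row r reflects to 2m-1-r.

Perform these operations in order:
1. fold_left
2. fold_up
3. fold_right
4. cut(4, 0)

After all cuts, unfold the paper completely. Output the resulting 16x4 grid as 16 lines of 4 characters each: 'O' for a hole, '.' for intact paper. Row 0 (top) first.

Op 1 fold_left: fold axis v@2; visible region now rows[0,16) x cols[0,2) = 16x2
Op 2 fold_up: fold axis h@8; visible region now rows[0,8) x cols[0,2) = 8x2
Op 3 fold_right: fold axis v@1; visible region now rows[0,8) x cols[1,2) = 8x1
Op 4 cut(4, 0): punch at orig (4,1); cuts so far [(4, 1)]; region rows[0,8) x cols[1,2) = 8x1
Unfold 1 (reflect across v@1): 2 holes -> [(4, 0), (4, 1)]
Unfold 2 (reflect across h@8): 4 holes -> [(4, 0), (4, 1), (11, 0), (11, 1)]
Unfold 3 (reflect across v@2): 8 holes -> [(4, 0), (4, 1), (4, 2), (4, 3), (11, 0), (11, 1), (11, 2), (11, 3)]

Answer: ....
....
....
....
OOOO
....
....
....
....
....
....
OOOO
....
....
....
....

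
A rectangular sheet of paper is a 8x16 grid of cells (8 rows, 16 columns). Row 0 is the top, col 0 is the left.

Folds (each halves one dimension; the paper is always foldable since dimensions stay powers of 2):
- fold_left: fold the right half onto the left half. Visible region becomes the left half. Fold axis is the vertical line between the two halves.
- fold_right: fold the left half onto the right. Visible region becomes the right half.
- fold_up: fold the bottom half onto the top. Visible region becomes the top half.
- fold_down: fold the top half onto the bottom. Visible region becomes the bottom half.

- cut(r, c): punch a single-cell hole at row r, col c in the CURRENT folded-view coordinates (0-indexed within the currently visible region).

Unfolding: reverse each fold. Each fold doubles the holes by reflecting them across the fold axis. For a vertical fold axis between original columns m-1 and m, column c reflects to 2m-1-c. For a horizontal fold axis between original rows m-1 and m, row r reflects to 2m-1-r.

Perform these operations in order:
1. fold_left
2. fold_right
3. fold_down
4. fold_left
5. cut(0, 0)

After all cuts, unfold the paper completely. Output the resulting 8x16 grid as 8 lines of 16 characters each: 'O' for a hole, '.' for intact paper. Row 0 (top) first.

Op 1 fold_left: fold axis v@8; visible region now rows[0,8) x cols[0,8) = 8x8
Op 2 fold_right: fold axis v@4; visible region now rows[0,8) x cols[4,8) = 8x4
Op 3 fold_down: fold axis h@4; visible region now rows[4,8) x cols[4,8) = 4x4
Op 4 fold_left: fold axis v@6; visible region now rows[4,8) x cols[4,6) = 4x2
Op 5 cut(0, 0): punch at orig (4,4); cuts so far [(4, 4)]; region rows[4,8) x cols[4,6) = 4x2
Unfold 1 (reflect across v@6): 2 holes -> [(4, 4), (4, 7)]
Unfold 2 (reflect across h@4): 4 holes -> [(3, 4), (3, 7), (4, 4), (4, 7)]
Unfold 3 (reflect across v@4): 8 holes -> [(3, 0), (3, 3), (3, 4), (3, 7), (4, 0), (4, 3), (4, 4), (4, 7)]
Unfold 4 (reflect across v@8): 16 holes -> [(3, 0), (3, 3), (3, 4), (3, 7), (3, 8), (3, 11), (3, 12), (3, 15), (4, 0), (4, 3), (4, 4), (4, 7), (4, 8), (4, 11), (4, 12), (4, 15)]

Answer: ................
................
................
O..OO..OO..OO..O
O..OO..OO..OO..O
................
................
................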